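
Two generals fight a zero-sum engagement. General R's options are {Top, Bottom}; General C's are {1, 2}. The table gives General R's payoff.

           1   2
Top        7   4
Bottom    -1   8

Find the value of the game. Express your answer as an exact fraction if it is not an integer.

Row minima: Top → 4, Bottom → -1; maximin = 4.
Column maxima: 1 → 7, 2 → 8; minimax = 7.
4 ≠ 7, so there is no saddle point; optimal play is mixed.
Let General R play Top with probability p. Expected payoff against 1: 7p + (-1)(1−p) = 8p − 1; against 2: 4p + 8(1−p) = −4p + 8.
Setting these equal: 8p − 1 = −4p + 8 ⇒ 12p = 9 ⇒ p = 3/4, and the value is (8)·(3/4) − 1 = 5.
For General C: with q = P(1), equating Top's and Bottom's payoffs gives 3q + 4 = −9q + 8 ⇒ q = 1/3.

5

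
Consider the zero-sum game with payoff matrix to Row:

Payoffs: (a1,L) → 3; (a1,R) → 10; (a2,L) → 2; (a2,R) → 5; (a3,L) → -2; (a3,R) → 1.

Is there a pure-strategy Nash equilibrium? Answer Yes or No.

Yes

Row minima: a1 → 3, a2 → 2, a3 → -2; maximin = 3.
Column maxima: L → 3, R → 10; minimax = 3.
maximin = minimax = 3, so a saddle point exists.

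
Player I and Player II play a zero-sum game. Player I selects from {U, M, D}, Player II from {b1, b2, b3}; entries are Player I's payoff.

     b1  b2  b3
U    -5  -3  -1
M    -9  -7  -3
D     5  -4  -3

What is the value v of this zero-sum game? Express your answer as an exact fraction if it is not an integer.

Row minima: U → -5, M → -9, D → -4; maximin = -4.
Column maxima: b1 → 5, b2 → -3, b3 → -1; minimax = -3.
-4 ≠ -3, so there is no saddle point; optimal play is mixed.
M is strictly dominated by U, so Player I never plays it.
b3 is strictly dominated by b2 (it gives Player I strictly more in every row), so Player II never plays it.
On the remaining 2×2 (U, D vs b1, b2):
Let Player I play U with probability p. Expected payoff against b1: (-5)p + 5(1−p) = −10p + 5; against b2: (-3)p + (-4)(1−p) = p − 4.
Setting these equal: −10p + 5 = p − 4 ⇒ −11p = -9 ⇒ p = 9/11, and the value is (-10)·(9/11) + 5 = -35/11.
For Player II: with q = P(b1), equating U's and D's payoffs gives −2q − 3 = 9q − 4 ⇒ q = 1/11.

-35/11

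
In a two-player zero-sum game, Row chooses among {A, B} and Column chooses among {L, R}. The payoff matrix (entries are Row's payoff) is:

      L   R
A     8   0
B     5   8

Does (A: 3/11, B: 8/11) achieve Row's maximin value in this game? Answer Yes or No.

Against L this mix gives (3/11)·8 + (8/11)·5 = 64/11.
Against R this mix gives (3/11)·0 + (8/11)·8 = 64/11.
All of Column's active replies (L, R) yield 64/11, and no column does worse for Row. The mix makes Column indifferent and guarantees 64/11, so it is optimal.

Yes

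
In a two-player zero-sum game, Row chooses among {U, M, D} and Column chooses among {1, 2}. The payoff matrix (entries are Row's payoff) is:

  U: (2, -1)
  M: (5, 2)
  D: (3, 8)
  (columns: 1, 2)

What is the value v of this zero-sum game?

17/4

Row minima: U → -1, M → 2, D → 3; maximin = 3.
Column maxima: 1 → 5, 2 → 8; minimax = 5.
3 ≠ 5, so there is no saddle point; optimal play is mixed.
U is strictly dominated by M, so Row never plays it.
On the remaining 2×2 (M, D vs 1, 2):
Let Row play M with probability p. Expected payoff against 1: 5p + 3(1−p) = 2p + 3; against 2: 2p + 8(1−p) = −6p + 8.
Setting these equal: 2p + 3 = −6p + 8 ⇒ 8p = 5 ⇒ p = 5/8, and the value is (2)·(5/8) + 3 = 17/4.
For Column: with q = P(1), equating M's and D's payoffs gives 3q + 2 = −5q + 8 ⇒ q = 3/4.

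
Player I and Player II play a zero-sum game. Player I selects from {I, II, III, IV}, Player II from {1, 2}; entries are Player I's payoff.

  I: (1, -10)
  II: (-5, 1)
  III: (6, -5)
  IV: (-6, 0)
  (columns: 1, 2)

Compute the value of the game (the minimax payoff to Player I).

Row minima: I → -10, II → -5, III → -5, IV → -6; maximin = -5.
Column maxima: 1 → 6, 2 → 1; minimax = 1.
-5 ≠ 1, so there is no saddle point; optimal play is mixed.
I is strictly dominated by III, so Player I never plays it.
IV is strictly dominated by II, so Player I never plays it.
On the remaining 2×2 (II, III vs 1, 2):
Let Player I play II with probability p. Expected payoff against 1: (-5)p + 6(1−p) = −11p + 6; against 2: 1p + (-5)(1−p) = 6p − 5.
Setting these equal: −11p + 6 = 6p − 5 ⇒ −17p = -11 ⇒ p = 11/17, and the value is (-11)·(11/17) + 6 = -19/17.
For Player II: with q = P(1), equating II's and III's payoffs gives −6q + 1 = 11q − 5 ⇒ q = 6/17.

-19/17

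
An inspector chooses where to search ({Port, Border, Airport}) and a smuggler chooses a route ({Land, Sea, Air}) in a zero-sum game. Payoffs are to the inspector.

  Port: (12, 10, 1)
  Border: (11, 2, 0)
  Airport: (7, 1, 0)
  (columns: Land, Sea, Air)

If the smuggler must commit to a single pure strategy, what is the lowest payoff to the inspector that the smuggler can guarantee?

Column maxima: Land → 12, Sea → 10, Air → 1.
The smallest of these is 1.

1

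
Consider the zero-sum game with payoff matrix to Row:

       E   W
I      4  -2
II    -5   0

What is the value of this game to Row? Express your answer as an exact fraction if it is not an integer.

Row minima: I → -2, II → -5; maximin = -2.
Column maxima: E → 4, W → 0; minimax = 0.
-2 ≠ 0, so there is no saddle point; optimal play is mixed.
Let Row play I with probability p. Expected payoff against E: 4p + (-5)(1−p) = 9p − 5; against W: (-2)p + 0(1−p) = −2p.
Setting these equal: 9p − 5 = −2p ⇒ 11p = 5 ⇒ p = 5/11, and the value is (9)·(5/11) − 5 = -10/11.
For Column: with q = P(E), equating I's and II's payoffs gives 6q − 2 = −5q ⇒ q = 2/11.

-10/11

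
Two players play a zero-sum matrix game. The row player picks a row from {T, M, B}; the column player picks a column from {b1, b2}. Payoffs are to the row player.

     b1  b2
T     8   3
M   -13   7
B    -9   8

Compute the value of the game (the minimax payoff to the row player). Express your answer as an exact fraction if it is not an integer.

91/22

Row minima: T → 3, M → -13, B → -9; maximin = 3.
Column maxima: b1 → 8, b2 → 8; minimax = 8.
3 ≠ 8, so there is no saddle point; optimal play is mixed.
M is strictly dominated by B, so the row player never plays it.
On the remaining 2×2 (T, B vs b1, b2):
Let the row player play T with probability p. Expected payoff against b1: 8p + (-9)(1−p) = 17p − 9; against b2: 3p + 8(1−p) = −5p + 8.
Setting these equal: 17p − 9 = −5p + 8 ⇒ 22p = 17 ⇒ p = 17/22, and the value is (17)·(17/22) − 9 = 91/22.
For the column player: with q = P(b1), equating T's and B's payoffs gives 5q + 3 = −17q + 8 ⇒ q = 5/22.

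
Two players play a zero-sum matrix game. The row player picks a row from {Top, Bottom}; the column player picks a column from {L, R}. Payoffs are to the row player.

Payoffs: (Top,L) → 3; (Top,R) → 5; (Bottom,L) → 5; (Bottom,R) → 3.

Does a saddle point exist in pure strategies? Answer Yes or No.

No

Row minima: Top → 3, Bottom → 3; maximin = 3.
Column maxima: L → 5, R → 5; minimax = 5.
3 ≠ 5, so no pure-strategy equilibrium exists.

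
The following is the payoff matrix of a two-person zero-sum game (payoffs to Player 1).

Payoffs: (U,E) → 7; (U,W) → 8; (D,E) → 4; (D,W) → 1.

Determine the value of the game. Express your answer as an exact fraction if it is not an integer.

Row minima: U → 7, D → 1; maximin = 7.
Column maxima: E → 7, W → 8; minimax = 7.
Since maximin = minimax = 7, there is a saddle point and the value is 7.

7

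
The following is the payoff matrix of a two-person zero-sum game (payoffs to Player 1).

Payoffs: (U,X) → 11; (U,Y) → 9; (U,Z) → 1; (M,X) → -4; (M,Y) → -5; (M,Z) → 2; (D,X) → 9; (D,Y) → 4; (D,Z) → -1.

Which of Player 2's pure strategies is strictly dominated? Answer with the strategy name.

Y holds Player 1's payoff strictly below X in every row: 9 < 11, -5 < -4, 4 < 9.
So X is strictly dominated for Player 2.

X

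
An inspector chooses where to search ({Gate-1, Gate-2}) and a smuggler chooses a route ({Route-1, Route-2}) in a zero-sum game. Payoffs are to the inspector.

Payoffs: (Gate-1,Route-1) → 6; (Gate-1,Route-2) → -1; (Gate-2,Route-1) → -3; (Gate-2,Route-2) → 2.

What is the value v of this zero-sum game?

Row minima: Gate-1 → -1, Gate-2 → -3; maximin = -1.
Column maxima: Route-1 → 6, Route-2 → 2; minimax = 2.
-1 ≠ 2, so there is no saddle point; optimal play is mixed.
Let the inspector play Gate-1 with probability p. Expected payoff against Route-1: 6p + (-3)(1−p) = 9p − 3; against Route-2: (-1)p + 2(1−p) = −3p + 2.
Setting these equal: 9p − 3 = −3p + 2 ⇒ 12p = 5 ⇒ p = 5/12, and the value is (9)·(5/12) − 3 = 3/4.
For the smuggler: with q = P(Route-1), equating Gate-1's and Gate-2's payoffs gives 7q − 1 = −5q + 2 ⇒ q = 1/4.

3/4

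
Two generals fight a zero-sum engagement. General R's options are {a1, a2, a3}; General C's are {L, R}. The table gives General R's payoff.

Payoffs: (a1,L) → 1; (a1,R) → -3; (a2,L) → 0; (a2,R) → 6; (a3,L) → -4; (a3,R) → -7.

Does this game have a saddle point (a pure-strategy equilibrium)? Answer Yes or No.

Row minima: a1 → -3, a2 → 0, a3 → -7; maximin = 0.
Column maxima: L → 1, R → 6; minimax = 1.
0 ≠ 1, so no pure-strategy equilibrium exists.

No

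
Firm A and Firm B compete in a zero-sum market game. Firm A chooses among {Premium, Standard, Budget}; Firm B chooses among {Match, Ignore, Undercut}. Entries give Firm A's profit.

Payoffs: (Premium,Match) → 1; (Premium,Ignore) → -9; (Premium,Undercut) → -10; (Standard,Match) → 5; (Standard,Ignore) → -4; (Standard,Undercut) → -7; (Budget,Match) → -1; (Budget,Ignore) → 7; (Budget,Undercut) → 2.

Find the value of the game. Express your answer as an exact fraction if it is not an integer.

Row minima: Premium → -10, Standard → -7, Budget → -1; maximin = -1.
Column maxima: Match → 5, Ignore → 7, Undercut → 2; minimax = 2.
-1 ≠ 2, so there is no saddle point; optimal play is mixed.
Premium is strictly dominated by Standard, so Firm A never plays it.
Ignore is strictly dominated by Undercut (it gives Firm A strictly more in every row), so Firm B never plays it.
On the remaining 2×2 (Standard, Budget vs Match, Undercut):
Let Firm A play Standard with probability p. Expected payoff against Match: 5p + (-1)(1−p) = 6p − 1; against Undercut: (-7)p + 2(1−p) = −9p + 2.
Setting these equal: 6p − 1 = −9p + 2 ⇒ 15p = 3 ⇒ p = 1/5, and the value is (6)·(1/5) − 1 = 1/5.
For Firm B: with q = P(Match), equating Standard's and Budget's payoffs gives 12q − 7 = −3q + 2 ⇒ q = 3/5.

1/5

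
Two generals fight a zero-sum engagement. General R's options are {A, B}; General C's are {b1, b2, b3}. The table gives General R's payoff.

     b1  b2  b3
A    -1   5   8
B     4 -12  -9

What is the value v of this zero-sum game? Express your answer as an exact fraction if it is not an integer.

4/11

Row minima: A → -1, B → -12; maximin = -1.
Column maxima: b1 → 4, b2 → 5, b3 → 8; minimax = 4.
-1 ≠ 4, so there is no saddle point; optimal play is mixed.
b3 is strictly dominated by b2 (it gives General R strictly more in every row), so General C never plays it.
On the remaining 2×2 (A, B vs b1, b2):
Let General R play A with probability p. Expected payoff against b1: (-1)p + 4(1−p) = −5p + 4; against b2: 5p + (-12)(1−p) = 17p − 12.
Setting these equal: −5p + 4 = 17p − 12 ⇒ −22p = -16 ⇒ p = 8/11, and the value is (-5)·(8/11) + 4 = 4/11.
For General C: with q = P(b1), equating A's and B's payoffs gives −6q + 5 = 16q − 12 ⇒ q = 17/22.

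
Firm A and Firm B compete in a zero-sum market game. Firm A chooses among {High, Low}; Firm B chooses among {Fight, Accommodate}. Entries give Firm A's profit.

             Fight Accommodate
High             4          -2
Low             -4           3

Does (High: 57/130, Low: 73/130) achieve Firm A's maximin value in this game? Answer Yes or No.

Against Fight this mix gives (57/130)·4 + (73/130)·(-4) = -32/65.
Against Accommodate this mix gives (57/130)·(-2) + (73/130)·3 = 21/26.
Firm B will play Fight, holding Firm A to -32/65. Shifting weight toward the row that does better against Fight would raise this floor (the equalizing mix achieves 4/13 against both Fight and Accommodate), so the proposed strategy is not optimal.

No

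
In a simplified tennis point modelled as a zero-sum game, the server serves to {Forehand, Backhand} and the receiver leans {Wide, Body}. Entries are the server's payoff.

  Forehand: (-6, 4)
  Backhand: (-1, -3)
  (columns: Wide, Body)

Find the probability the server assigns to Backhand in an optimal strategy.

5/6

Row minima: Forehand → -6, Backhand → -3; maximin = -3.
Column maxima: Wide → -1, Body → 4; minimax = -1.
-3 ≠ -1, so there is no saddle point; optimal play is mixed.
Let the server play Forehand with probability p. Expected payoff against Wide: (-6)p + (-1)(1−p) = −5p − 1; against Body: 4p + (-3)(1−p) = 7p − 3.
Setting these equal: −5p − 1 = 7p − 3 ⇒ −12p = -2 ⇒ p = 1/6, and the value is (-5)·(1/6) − 1 = -11/6.
For the receiver: with q = P(Wide), equating Forehand's and Backhand's payoffs gives −10q + 4 = 2q − 3 ⇒ q = 7/12.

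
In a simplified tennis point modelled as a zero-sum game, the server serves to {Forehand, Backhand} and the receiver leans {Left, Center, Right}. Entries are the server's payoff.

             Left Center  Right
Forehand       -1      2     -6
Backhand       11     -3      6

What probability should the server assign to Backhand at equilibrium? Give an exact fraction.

Row minima: Forehand → -6, Backhand → -3; maximin = -3.
Column maxima: Left → 11, Center → 2, Right → 6; minimax = 2.
-3 ≠ 2, so there is no saddle point; optimal play is mixed.
Left is strictly dominated by Right (it gives the server strictly more in every row), so the receiver never plays it.
On the remaining 2×2 (Forehand, Backhand vs Center, Right):
Let the server play Forehand with probability p. Expected payoff against Center: 2p + (-3)(1−p) = 5p − 3; against Right: (-6)p + 6(1−p) = −12p + 6.
Setting these equal: 5p − 3 = −12p + 6 ⇒ 17p = 9 ⇒ p = 9/17, and the value is (5)·(9/17) − 3 = -6/17.
For the receiver: with q = P(Center), equating Forehand's and Backhand's payoffs gives 8q − 6 = −9q + 6 ⇒ q = 12/17.

8/17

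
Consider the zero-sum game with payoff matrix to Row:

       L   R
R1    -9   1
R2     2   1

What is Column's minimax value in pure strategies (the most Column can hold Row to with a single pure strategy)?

Column maxima: L → 2, R → 1.
The smallest of these is 1.

1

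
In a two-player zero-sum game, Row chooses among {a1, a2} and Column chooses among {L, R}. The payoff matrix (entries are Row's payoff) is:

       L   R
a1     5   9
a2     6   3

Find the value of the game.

39/7

Row minima: a1 → 5, a2 → 3; maximin = 5.
Column maxima: L → 6, R → 9; minimax = 6.
5 ≠ 6, so there is no saddle point; optimal play is mixed.
Let Row play a1 with probability p. Expected payoff against L: 5p + 6(1−p) = −p + 6; against R: 9p + 3(1−p) = 6p + 3.
Setting these equal: −p + 6 = 6p + 3 ⇒ −7p = -3 ⇒ p = 3/7, and the value is (-1)·(3/7) + 6 = 39/7.
For Column: with q = P(L), equating a1's and a2's payoffs gives −4q + 9 = 3q + 3 ⇒ q = 6/7.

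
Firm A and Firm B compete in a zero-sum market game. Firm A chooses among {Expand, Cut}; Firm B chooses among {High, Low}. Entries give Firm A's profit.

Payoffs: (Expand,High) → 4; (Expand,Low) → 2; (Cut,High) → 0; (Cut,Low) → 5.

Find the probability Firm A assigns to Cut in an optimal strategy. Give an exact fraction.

Row minima: Expand → 2, Cut → 0; maximin = 2.
Column maxima: High → 4, Low → 5; minimax = 4.
2 ≠ 4, so there is no saddle point; optimal play is mixed.
Let Firm A play Expand with probability p. Expected payoff against High: 4p + 0(1−p) = 4p; against Low: 2p + 5(1−p) = −3p + 5.
Setting these equal: 4p = −3p + 5 ⇒ 7p = 5 ⇒ p = 5/7, and the value is (4)·(5/7) = 20/7.
For Firm B: with q = P(High), equating Expand's and Cut's payoffs gives 2q + 2 = −5q + 5 ⇒ q = 3/7.

2/7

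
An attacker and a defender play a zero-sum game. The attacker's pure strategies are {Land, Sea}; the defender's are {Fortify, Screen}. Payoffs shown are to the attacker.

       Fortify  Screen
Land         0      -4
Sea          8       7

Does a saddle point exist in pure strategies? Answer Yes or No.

Row minima: Land → -4, Sea → 7; maximin = 7.
Column maxima: Fortify → 8, Screen → 7; minimax = 7.
maximin = minimax = 7, so a saddle point exists.

Yes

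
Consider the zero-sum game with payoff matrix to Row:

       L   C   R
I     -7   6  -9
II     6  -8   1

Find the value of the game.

Row minima: I → -9, II → -8; maximin = -8.
Column maxima: L → 6, C → 6, R → 1; minimax = 1.
-8 ≠ 1, so there is no saddle point; optimal play is mixed.
L is strictly dominated by R (it gives Row strictly more in every row), so Column never plays it.
On the remaining 2×2 (I, II vs C, R):
Let Row play I with probability p. Expected payoff against C: 6p + (-8)(1−p) = 14p − 8; against R: (-9)p + 1(1−p) = −10p + 1.
Setting these equal: 14p − 8 = −10p + 1 ⇒ 24p = 9 ⇒ p = 3/8, and the value is (14)·(3/8) − 8 = -11/4.
For Column: with q = P(C), equating I's and II's payoffs gives 15q − 9 = −9q + 1 ⇒ q = 5/12.

-11/4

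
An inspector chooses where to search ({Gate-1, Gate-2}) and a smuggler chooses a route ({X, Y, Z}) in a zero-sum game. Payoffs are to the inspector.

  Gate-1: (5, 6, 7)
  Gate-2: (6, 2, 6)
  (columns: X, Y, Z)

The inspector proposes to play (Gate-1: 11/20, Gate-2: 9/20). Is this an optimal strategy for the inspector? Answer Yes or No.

Against X this mix gives (11/20)·5 + (9/20)·6 = 109/20.
Against Y this mix gives (11/20)·6 + (9/20)·2 = 21/5.
Against Z this mix gives (11/20)·7 + (9/20)·6 = 131/20.
The smuggler will play Y, holding the inspector to 21/5. Shifting weight toward the row that does better against Y would raise this floor (the equalizing mix achieves 26/5 against both Y and X), so the proposed strategy is not optimal.

No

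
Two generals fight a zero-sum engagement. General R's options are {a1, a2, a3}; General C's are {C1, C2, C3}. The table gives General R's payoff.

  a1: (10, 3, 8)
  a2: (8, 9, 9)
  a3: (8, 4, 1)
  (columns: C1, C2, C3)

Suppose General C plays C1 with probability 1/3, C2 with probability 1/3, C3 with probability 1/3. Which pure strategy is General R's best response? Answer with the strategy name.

Expected payoff of a1: (1/3)·10 + (1/3)·3 + (1/3)·8 = 7.
Expected payoff of a2: (1/3)·8 + (1/3)·9 + (1/3)·9 = 26/3.
Expected payoff of a3: (1/3)·8 + (1/3)·4 + (1/3)·1 = 13/3.
The largest is 26/3, so General R's best response is a2.

a2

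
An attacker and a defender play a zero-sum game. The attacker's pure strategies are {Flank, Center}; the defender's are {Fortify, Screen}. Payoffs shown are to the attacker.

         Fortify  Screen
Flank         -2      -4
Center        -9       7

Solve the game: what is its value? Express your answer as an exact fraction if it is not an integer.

-25/9

Row minima: Flank → -4, Center → -9; maximin = -4.
Column maxima: Fortify → -2, Screen → 7; minimax = -2.
-4 ≠ -2, so there is no saddle point; optimal play is mixed.
Let the attacker play Flank with probability p. Expected payoff against Fortify: (-2)p + (-9)(1−p) = 7p − 9; against Screen: (-4)p + 7(1−p) = −11p + 7.
Setting these equal: 7p − 9 = −11p + 7 ⇒ 18p = 16 ⇒ p = 8/9, and the value is (7)·(8/9) − 9 = -25/9.
For the defender: with q = P(Fortify), equating Flank's and Center's payoffs gives 2q − 4 = −16q + 7 ⇒ q = 11/18.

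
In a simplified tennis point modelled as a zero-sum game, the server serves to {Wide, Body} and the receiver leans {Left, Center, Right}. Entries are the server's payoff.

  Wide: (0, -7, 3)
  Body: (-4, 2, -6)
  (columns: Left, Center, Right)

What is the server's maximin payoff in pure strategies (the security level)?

Row minima: Wide → -7, Body → -6.
The best of these is -6.

-6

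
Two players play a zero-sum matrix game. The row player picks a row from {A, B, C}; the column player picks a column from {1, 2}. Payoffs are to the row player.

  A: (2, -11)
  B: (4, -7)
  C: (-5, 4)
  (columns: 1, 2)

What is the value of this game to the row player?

-19/20

Row minima: A → -11, B → -7, C → -5; maximin = -5.
Column maxima: 1 → 4, 2 → 4; minimax = 4.
-5 ≠ 4, so there is no saddle point; optimal play is mixed.
A is strictly dominated by B, so the row player never plays it.
On the remaining 2×2 (B, C vs 1, 2):
Let the row player play B with probability p. Expected payoff against 1: 4p + (-5)(1−p) = 9p − 5; against 2: (-7)p + 4(1−p) = −11p + 4.
Setting these equal: 9p − 5 = −11p + 4 ⇒ 20p = 9 ⇒ p = 9/20, and the value is (9)·(9/20) − 5 = -19/20.
For the column player: with q = P(1), equating B's and C's payoffs gives 11q − 7 = −9q + 4 ⇒ q = 11/20.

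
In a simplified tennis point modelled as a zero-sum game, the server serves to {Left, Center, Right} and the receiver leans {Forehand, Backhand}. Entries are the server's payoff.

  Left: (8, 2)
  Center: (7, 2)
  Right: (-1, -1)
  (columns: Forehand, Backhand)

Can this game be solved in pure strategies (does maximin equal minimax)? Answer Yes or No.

Row minima: Left → 2, Center → 2, Right → -1; maximin = 2.
Column maxima: Forehand → 8, Backhand → 2; minimax = 2.
maximin = minimax = 2, so a saddle point exists.

Yes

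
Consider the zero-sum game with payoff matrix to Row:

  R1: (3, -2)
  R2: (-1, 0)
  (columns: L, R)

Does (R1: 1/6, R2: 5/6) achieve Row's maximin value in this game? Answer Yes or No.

Yes

Against L this mix gives (1/6)·3 + (5/6)·(-1) = -1/3.
Against R this mix gives (1/6)·(-2) + (5/6)·0 = -1/3.
All of Column's active replies (L, R) yield -1/3, and no column does worse for Row. The mix makes Column indifferent and guarantees -1/3, so it is optimal.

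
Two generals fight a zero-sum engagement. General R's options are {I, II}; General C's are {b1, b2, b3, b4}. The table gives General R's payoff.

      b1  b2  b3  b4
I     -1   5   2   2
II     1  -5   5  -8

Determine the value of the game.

Row minima: I → -1, II → -8; maximin = -1.
Column maxima: b1 → 1, b2 → 5, b3 → 5, b4 → 2; minimax = 1.
-1 ≠ 1, so there is no saddle point; optimal play is mixed.
b2 is strictly dominated by b4 (it gives General R strictly more in every row), so General C never plays it.
b3 is strictly dominated by b1 (it gives General R strictly more in every row), so General C never plays it.
On the remaining 2×2 (I, II vs b1, b4):
Let General R play I with probability p. Expected payoff against b1: (-1)p + 1(1−p) = −2p + 1; against b4: 2p + (-8)(1−p) = 10p − 8.
Setting these equal: −2p + 1 = 10p − 8 ⇒ −12p = -9 ⇒ p = 3/4, and the value is (-2)·(3/4) + 1 = -1/2.
For General C: with q = P(b1), equating I's and II's payoffs gives −3q + 2 = 9q − 8 ⇒ q = 5/6.

-1/2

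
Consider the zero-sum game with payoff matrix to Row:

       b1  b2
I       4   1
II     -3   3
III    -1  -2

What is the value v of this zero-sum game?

5/3

Row minima: I → 1, II → -3, III → -2; maximin = 1.
Column maxima: b1 → 4, b2 → 3; minimax = 3.
1 ≠ 3, so there is no saddle point; optimal play is mixed.
III is strictly dominated by I, so Row never plays it.
On the remaining 2×2 (I, II vs b1, b2):
Let Row play I with probability p. Expected payoff against b1: 4p + (-3)(1−p) = 7p − 3; against b2: 1p + 3(1−p) = −2p + 3.
Setting these equal: 7p − 3 = −2p + 3 ⇒ 9p = 6 ⇒ p = 2/3, and the value is (7)·(2/3) − 3 = 5/3.
For Column: with q = P(b1), equating I's and II's payoffs gives 3q + 1 = −6q + 3 ⇒ q = 2/9.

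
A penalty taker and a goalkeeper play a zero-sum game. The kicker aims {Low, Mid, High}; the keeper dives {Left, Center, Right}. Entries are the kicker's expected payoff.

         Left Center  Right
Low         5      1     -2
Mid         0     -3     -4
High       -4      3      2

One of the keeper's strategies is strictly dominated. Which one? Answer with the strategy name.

Right holds the kicker's payoff strictly below Center in every row: -2 < 1, -4 < -3, 2 < 3.
So Center is strictly dominated for the keeper.

Center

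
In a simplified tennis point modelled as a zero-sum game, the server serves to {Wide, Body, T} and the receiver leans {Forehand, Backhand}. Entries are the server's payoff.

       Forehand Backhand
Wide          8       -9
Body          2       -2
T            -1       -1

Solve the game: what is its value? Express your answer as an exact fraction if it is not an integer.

-1

Row minima: Wide → -9, Body → -2, T → -1; maximin = -1.
Column maxima: Forehand → 8, Backhand → -1; minimax = -1.
Since maximin = minimax = -1, there is a saddle point and the value is -1.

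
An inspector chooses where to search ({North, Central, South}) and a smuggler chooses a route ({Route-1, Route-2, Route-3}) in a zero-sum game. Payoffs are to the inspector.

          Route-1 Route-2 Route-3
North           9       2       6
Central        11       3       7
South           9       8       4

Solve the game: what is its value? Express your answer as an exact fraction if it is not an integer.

11/2

Row minima: North → 2, Central → 3, South → 4; maximin = 4.
Column maxima: Route-1 → 11, Route-2 → 8, Route-3 → 7; minimax = 7.
4 ≠ 7, so there is no saddle point; optimal play is mixed.
North is strictly dominated by Central, so the inspector never plays it.
Route-1 is strictly dominated by Route-2 (it gives the inspector strictly more in every row), so the smuggler never plays it.
On the remaining 2×2 (Central, South vs Route-2, Route-3):
Let the inspector play Central with probability p. Expected payoff against Route-2: 3p + 8(1−p) = −5p + 8; against Route-3: 7p + 4(1−p) = 3p + 4.
Setting these equal: −5p + 8 = 3p + 4 ⇒ −8p = -4 ⇒ p = 1/2, and the value is (-5)·(1/2) + 8 = 11/2.
For the smuggler: with q = P(Route-2), equating Central's and South's payoffs gives −4q + 7 = 4q + 4 ⇒ q = 3/8.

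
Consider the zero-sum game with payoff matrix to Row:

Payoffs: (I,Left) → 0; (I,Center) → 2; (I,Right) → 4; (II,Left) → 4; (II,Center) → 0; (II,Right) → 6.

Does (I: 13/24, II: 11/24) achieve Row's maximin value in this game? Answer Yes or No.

No

Against Left this mix gives (13/24)·0 + (11/24)·4 = 11/6.
Against Center this mix gives (13/24)·2 + (11/24)·0 = 13/12.
Against Right this mix gives (13/24)·4 + (11/24)·6 = 59/12.
Column will play Center, holding Row to 13/12. Shifting weight toward the row that does better against Center would raise this floor (the equalizing mix achieves 4/3 against both Center and Left), so the proposed strategy is not optimal.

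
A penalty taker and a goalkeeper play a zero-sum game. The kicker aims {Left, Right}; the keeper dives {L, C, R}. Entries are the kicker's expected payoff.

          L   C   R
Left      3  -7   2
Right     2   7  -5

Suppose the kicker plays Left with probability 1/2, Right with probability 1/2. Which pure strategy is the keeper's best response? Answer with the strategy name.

R

If the keeper plays L, the kicker's expected payoff is (1/2)·3 + (1/2)·2 = 5/2.
If the keeper plays C, the kicker's expected payoff is (1/2)·(-7) + (1/2)·7 = 0.
If the keeper plays R, the kicker's expected payoff is (1/2)·2 + (1/2)·(-5) = -3/2.
The keeper minimizes the kicker's payoff; the smallest is -3/2, so the best response is R.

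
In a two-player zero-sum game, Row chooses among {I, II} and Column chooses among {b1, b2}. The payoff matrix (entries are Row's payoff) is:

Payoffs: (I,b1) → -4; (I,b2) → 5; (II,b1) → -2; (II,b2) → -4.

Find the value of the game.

Row minima: I → -4, II → -4; maximin = -4.
Column maxima: b1 → -2, b2 → 5; minimax = -2.
-4 ≠ -2, so there is no saddle point; optimal play is mixed.
Let Row play I with probability p. Expected payoff against b1: (-4)p + (-2)(1−p) = −2p − 2; against b2: 5p + (-4)(1−p) = 9p − 4.
Setting these equal: −2p − 2 = 9p − 4 ⇒ −11p = -2 ⇒ p = 2/11, and the value is (-2)·(2/11) − 2 = -26/11.
For Column: with q = P(b1), equating I's and II's payoffs gives −9q + 5 = 2q − 4 ⇒ q = 9/11.

-26/11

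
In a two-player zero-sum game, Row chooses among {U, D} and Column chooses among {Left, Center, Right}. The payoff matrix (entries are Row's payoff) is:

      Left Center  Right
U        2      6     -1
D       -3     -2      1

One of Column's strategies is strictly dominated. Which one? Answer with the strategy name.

Left holds Row's payoff strictly below Center in every row: 2 < 6, -3 < -2.
So Center is strictly dominated for Column.

Center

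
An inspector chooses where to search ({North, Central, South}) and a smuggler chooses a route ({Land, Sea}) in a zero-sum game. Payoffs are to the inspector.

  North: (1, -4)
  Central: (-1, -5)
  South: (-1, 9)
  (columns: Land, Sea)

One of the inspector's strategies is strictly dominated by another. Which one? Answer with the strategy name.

North gives a strictly higher payoff than Central against every column: 1 > -1, -4 > -5.
So Central is strictly dominated and the inspector never plays it.

Central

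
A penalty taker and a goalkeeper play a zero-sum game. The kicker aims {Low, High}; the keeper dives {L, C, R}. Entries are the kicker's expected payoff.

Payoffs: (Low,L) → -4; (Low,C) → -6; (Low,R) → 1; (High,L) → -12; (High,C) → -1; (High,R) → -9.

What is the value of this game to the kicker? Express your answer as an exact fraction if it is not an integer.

-68/13

Row minima: Low → -6, High → -12; maximin = -6.
Column maxima: L → -4, C → -1, R → 1; minimax = -4.
-6 ≠ -4, so there is no saddle point; optimal play is mixed.
R is strictly dominated by L (it gives the kicker strictly more in every row), so the keeper never plays it.
On the remaining 2×2 (Low, High vs L, C):
Let the kicker play Low with probability p. Expected payoff against L: (-4)p + (-12)(1−p) = 8p − 12; against C: (-6)p + (-1)(1−p) = −5p − 1.
Setting these equal: 8p − 12 = −5p − 1 ⇒ 13p = 11 ⇒ p = 11/13, and the value is (8)·(11/13) − 12 = -68/13.
For the keeper: with q = P(L), equating Low's and High's payoffs gives 2q − 6 = −11q − 1 ⇒ q = 5/13.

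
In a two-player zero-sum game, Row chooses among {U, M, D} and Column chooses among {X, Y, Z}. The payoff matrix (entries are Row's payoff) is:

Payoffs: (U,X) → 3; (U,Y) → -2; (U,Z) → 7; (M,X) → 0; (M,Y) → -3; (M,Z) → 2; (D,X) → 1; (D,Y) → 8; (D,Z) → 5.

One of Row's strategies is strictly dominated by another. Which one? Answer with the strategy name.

M

U gives a strictly higher payoff than M against every column: 3 > 0, -2 > -3, 7 > 2.
So M is strictly dominated and Row never plays it.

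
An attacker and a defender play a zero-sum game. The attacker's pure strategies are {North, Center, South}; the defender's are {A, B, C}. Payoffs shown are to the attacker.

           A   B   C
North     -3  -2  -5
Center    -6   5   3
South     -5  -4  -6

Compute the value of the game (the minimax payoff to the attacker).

-39/11

Row minima: North → -5, Center → -6, South → -6; maximin = -5.
Column maxima: A → -3, B → 5, C → 3; minimax = -3.
-5 ≠ -3, so there is no saddle point; optimal play is mixed.
South is strictly dominated by North, so the attacker never plays it.
B is strictly dominated by A (it gives the attacker strictly more in every row), so the defender never plays it.
On the remaining 2×2 (North, Center vs A, C):
Let the attacker play North with probability p. Expected payoff against A: (-3)p + (-6)(1−p) = 3p − 6; against C: (-5)p + 3(1−p) = −8p + 3.
Setting these equal: 3p − 6 = −8p + 3 ⇒ 11p = 9 ⇒ p = 9/11, and the value is (3)·(9/11) − 6 = -39/11.
For the defender: with q = P(A), equating North's and Center's payoffs gives 2q − 5 = −9q + 3 ⇒ q = 8/11.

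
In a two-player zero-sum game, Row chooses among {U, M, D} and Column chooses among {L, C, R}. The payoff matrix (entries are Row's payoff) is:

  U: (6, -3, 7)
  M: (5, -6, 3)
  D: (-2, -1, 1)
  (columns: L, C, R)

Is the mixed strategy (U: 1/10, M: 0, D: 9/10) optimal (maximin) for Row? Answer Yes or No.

Against L this mix gives (1/10)·6 + (9/10)·(-2) = -6/5.
Against C this mix gives (1/10)·(-3) + (9/10)·(-1) = -6/5.
Against R this mix gives (1/10)·7 + (9/10)·1 = 8/5.
All of Column's active replies (L, C) yield -6/5, and no column does worse for Row. The mix makes Column indifferent and guarantees -6/5, so it is optimal.

Yes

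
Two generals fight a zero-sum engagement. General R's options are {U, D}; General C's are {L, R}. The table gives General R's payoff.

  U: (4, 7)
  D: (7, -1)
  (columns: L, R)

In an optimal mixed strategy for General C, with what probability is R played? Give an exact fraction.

Row minima: U → 4, D → -1; maximin = 4.
Column maxima: L → 7, R → 7; minimax = 7.
4 ≠ 7, so there is no saddle point; optimal play is mixed.
Let General R play U with probability p. Expected payoff against L: 4p + 7(1−p) = −3p + 7; against R: 7p + (-1)(1−p) = 8p − 1.
Setting these equal: −3p + 7 = 8p − 1 ⇒ −11p = -8 ⇒ p = 8/11, and the value is (-3)·(8/11) + 7 = 53/11.
For General C: with q = P(L), equating U's and D's payoffs gives −3q + 7 = 8q − 1 ⇒ q = 8/11.

3/11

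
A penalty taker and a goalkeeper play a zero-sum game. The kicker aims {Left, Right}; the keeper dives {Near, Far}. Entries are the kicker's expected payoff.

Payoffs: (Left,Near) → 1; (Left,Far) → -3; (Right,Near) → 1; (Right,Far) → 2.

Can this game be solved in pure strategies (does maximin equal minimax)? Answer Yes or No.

Yes

Row minima: Left → -3, Right → 1; maximin = 1.
Column maxima: Near → 1, Far → 2; minimax = 1.
maximin = minimax = 1, so a saddle point exists.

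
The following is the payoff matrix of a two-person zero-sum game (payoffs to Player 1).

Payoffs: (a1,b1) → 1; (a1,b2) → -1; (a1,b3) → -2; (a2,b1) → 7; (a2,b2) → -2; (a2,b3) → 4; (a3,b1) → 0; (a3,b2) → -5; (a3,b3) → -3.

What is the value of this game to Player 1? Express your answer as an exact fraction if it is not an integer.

Row minima: a1 → -2, a2 → -2, a3 → -5; maximin = -2.
Column maxima: b1 → 7, b2 → -1, b3 → 4; minimax = -1.
-2 ≠ -1, so there is no saddle point; optimal play is mixed.
a3 is strictly dominated by a1, so Player 1 never plays it.
b1 is strictly dominated by b2 (it gives Player 1 strictly more in every row), so Player 2 never plays it.
On the remaining 2×2 (a1, a2 vs b2, b3):
Let Player 1 play a1 with probability p. Expected payoff against b2: (-1)p + (-2)(1−p) = p − 2; against b3: (-2)p + 4(1−p) = −6p + 4.
Setting these equal: p − 2 = −6p + 4 ⇒ 7p = 6 ⇒ p = 6/7, and the value is (1)·(6/7) − 2 = -8/7.
For Player 2: with q = P(b2), equating a1's and a2's payoffs gives q − 2 = −6q + 4 ⇒ q = 6/7.

-8/7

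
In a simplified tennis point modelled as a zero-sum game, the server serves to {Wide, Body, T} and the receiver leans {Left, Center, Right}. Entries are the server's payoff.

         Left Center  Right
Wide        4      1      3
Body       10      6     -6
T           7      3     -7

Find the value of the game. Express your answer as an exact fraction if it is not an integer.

12/7

Row minima: Wide → 1, Body → -6, T → -7; maximin = 1.
Column maxima: Left → 10, Center → 6, Right → 3; minimax = 3.
1 ≠ 3, so there is no saddle point; optimal play is mixed.
T is strictly dominated by Body, so the server never plays it.
Left is strictly dominated by Center (it gives the server strictly more in every row), so the receiver never plays it.
On the remaining 2×2 (Wide, Body vs Center, Right):
Let the server play Wide with probability p. Expected payoff against Center: 1p + 6(1−p) = −5p + 6; against Right: 3p + (-6)(1−p) = 9p − 6.
Setting these equal: −5p + 6 = 9p − 6 ⇒ −14p = -12 ⇒ p = 6/7, and the value is (-5)·(6/7) + 6 = 12/7.
For the receiver: with q = P(Center), equating Wide's and Body's payoffs gives −2q + 3 = 12q − 6 ⇒ q = 9/14.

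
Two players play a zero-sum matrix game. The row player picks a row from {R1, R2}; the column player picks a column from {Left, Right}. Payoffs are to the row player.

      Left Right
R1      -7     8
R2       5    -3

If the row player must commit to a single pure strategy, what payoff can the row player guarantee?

Row minima: R1 → -7, R2 → -3.
The best of these is -3.

-3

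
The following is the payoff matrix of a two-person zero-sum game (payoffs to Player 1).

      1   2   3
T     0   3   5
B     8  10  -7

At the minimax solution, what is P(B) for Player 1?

Row minima: T → 0, B → -7; maximin = 0.
Column maxima: 1 → 8, 2 → 10, 3 → 5; minimax = 5.
0 ≠ 5, so there is no saddle point; optimal play is mixed.
2 is strictly dominated by 1 (it gives Player 1 strictly more in every row), so Player 2 never plays it.
On the remaining 2×2 (T, B vs 1, 3):
Let Player 1 play T with probability p. Expected payoff against 1: 0p + 8(1−p) = −8p + 8; against 3: 5p + (-7)(1−p) = 12p − 7.
Setting these equal: −8p + 8 = 12p − 7 ⇒ −20p = -15 ⇒ p = 3/4, and the value is (-8)·(3/4) + 8 = 2.
For Player 2: with q = P(1), equating T's and B's payoffs gives −5q + 5 = 15q − 7 ⇒ q = 3/5.

1/4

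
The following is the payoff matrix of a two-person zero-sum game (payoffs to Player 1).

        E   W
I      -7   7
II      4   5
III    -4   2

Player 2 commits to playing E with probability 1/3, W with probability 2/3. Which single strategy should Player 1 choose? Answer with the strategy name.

Expected payoff of I: (1/3)·(-7) + (2/3)·7 = 7/3.
Expected payoff of II: (1/3)·4 + (2/3)·5 = 14/3.
Expected payoff of III: (1/3)·(-4) + (2/3)·2 = 0.
The largest is 14/3, so Player 1's best response is II.

II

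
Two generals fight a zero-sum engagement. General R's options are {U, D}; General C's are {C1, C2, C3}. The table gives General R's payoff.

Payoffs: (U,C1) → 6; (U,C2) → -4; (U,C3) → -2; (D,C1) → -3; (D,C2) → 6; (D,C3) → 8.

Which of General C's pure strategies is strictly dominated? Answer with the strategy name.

C3

C2 holds General R's payoff strictly below C3 in every row: -4 < -2, 6 < 8.
So C3 is strictly dominated for General C.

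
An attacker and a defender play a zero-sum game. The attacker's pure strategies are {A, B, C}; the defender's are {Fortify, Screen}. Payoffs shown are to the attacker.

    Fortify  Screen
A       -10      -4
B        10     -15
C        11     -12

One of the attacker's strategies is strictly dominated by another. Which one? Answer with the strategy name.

C gives a strictly higher payoff than B against every column: 11 > 10, -12 > -15.
So B is strictly dominated and the attacker never plays it.

B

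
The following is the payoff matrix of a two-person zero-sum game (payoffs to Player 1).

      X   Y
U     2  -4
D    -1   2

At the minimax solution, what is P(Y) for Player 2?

Row minima: U → -4, D → -1; maximin = -1.
Column maxima: X → 2, Y → 2; minimax = 2.
-1 ≠ 2, so there is no saddle point; optimal play is mixed.
Let Player 1 play U with probability p. Expected payoff against X: 2p + (-1)(1−p) = 3p − 1; against Y: (-4)p + 2(1−p) = −6p + 2.
Setting these equal: 3p − 1 = −6p + 2 ⇒ 9p = 3 ⇒ p = 1/3, and the value is (3)·(1/3) − 1 = 0.
For Player 2: with q = P(X), equating U's and D's payoffs gives 6q − 4 = −3q + 2 ⇒ q = 2/3.

1/3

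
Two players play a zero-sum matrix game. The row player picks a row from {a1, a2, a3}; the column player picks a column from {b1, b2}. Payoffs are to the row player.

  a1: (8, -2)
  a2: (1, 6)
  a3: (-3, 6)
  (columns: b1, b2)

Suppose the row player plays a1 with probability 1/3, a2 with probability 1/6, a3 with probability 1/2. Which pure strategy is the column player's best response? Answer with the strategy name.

b1

If the column player plays b1, the row player's expected payoff is (1/3)·8 + (1/6)·1 + (1/2)·(-3) = 4/3.
If the column player plays b2, the row player's expected payoff is (1/3)·(-2) + (1/6)·6 + (1/2)·6 = 10/3.
The column player minimizes the row player's payoff; the smallest is 4/3, so the best response is b1.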